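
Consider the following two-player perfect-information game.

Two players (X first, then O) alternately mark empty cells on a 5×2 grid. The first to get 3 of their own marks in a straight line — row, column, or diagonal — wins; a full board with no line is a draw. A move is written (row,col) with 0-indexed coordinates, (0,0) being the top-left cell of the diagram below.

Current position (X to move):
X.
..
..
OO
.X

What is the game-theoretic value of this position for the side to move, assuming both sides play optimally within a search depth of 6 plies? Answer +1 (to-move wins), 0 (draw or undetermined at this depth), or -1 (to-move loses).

value(X./../../OO/.X, X) = 0

ply 1, X at X./../../OO/.X | (0,1)=-1→XX/../../OO/.X; (1,0)=+0→X./X./../OO/.X*; (1,1)=-1→X./.X/../OO/.X; (2,0)=+0→X./../X./OO/.X; (2,1)=-1→X./../.X/OO/.X; (4,0)=+0→X./../../OO/XX
ply 2, O at X./X./../OO/.X | (0,1)=-1→XO/X./../OO/.X; (1,1)=-1→X./XO/../OO/.X; (2,0)=+0→X./X./O./OO/.X*; (2,1)=-1→X./X./.O/OO/.X; (4,0)=-1→X./X./../OO/OX
ply 3, X at X./X./O./OO/.X | (0,1)=-1→XX/X./O./OO/.X; (1,1)=-1→X./XX/O./OO/.X; (2,1)=-1→X./X./OX/OO/.X; (4,0)=+0→X./X./O./OO/XX*
ply 4, O at X./X./O./OO/XX | (0,1)=+0→XO/X./O./OO/XX*; (1,1)=+0→X./XO/O./OO/XX; (2,1)=+0→X./X./OO/OO/XX
ply 5, X at XO/X./O./OO/XX | (1,1)=+0→XO/XX/O./OO/XX*; (2,1)=+0→XO/X./OX/OO/XX
ply 6, O at XO/XX/O./OO/XX | (2,1)=+0→XO/XX/OO/OO/XX*
ply 7: XO/XX/OO/OO/XX is terminal +0 (X); from X./../../OO/.X depth 6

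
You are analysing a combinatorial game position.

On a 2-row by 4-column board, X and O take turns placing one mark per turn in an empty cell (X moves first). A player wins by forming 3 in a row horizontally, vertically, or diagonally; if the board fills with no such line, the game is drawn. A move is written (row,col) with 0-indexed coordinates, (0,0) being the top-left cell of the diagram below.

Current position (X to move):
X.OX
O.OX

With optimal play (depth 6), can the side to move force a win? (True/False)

ply 1, X at X.OX/O.OX | (0,1)=-1→XXOX/O.OX; (1,1)=+0→X.OX/OXOX*
ply 2, O at X.OX/OXOX | (0,1)=+0→XOOX/OXOX*
ply 3: XOOX/OXOX is terminal +0 (X); from X.OX/O.OX depth 6

X winning at [X.OX/O.OX]: False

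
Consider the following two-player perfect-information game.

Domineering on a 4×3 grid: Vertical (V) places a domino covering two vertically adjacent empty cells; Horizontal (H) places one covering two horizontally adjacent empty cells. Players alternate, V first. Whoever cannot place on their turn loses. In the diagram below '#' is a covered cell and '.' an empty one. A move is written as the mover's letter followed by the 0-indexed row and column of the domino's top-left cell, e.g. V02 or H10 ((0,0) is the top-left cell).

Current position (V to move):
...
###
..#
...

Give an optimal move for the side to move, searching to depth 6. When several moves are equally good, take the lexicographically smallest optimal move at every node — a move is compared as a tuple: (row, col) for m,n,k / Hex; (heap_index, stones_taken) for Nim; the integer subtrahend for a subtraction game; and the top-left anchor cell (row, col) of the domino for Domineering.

V's best at [.../###/..#/...]: V21

[.../###/..#/...] V move#1: V20:-1/.../###/#.#/#.., V21:+1/.../###/.##/.#.*
[.../###/.##/.#.] H move#2: H00:-1/##./###/.##/.#.*, H01:-1/.##/###/.##/.#.
[##./###/.##/.#.] V move#3: V20:+1/##./###/###/##.*
[##./###/###/##.] end (terminal -1, H#4); searched .../###/..#/... to 6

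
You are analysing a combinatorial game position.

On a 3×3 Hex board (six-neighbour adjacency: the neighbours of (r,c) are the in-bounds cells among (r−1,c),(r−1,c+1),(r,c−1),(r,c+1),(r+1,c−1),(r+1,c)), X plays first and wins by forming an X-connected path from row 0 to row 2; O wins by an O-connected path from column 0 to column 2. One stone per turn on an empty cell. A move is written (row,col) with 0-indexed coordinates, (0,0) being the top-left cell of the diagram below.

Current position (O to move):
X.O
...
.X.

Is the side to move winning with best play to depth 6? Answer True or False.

O winning at [X.O/.../.X.]: True

ply 1, O at X.O/.../.X. | (0,1)=-1→XOO/.../.X.; (1,0)=+1→X.O/O../.X.*; (1,1)=+1→X.O/.O./.X.; (1,2)=-1→X.O/..O/.X.; (2,0)=-1→X.O/.../OX.; (2,2)=-1→X.O/.../.XO
ply 2, X at X.O/O../.X. | (0,1)=-1→XXO/O../.X.*; (1,1)=-1→X.O/OX./.X.; (1,2)=-1→X.O/O.X/.X.; (2,0)=-1→X.O/O../XX.; (2,2)=-1→X.O/O../.XX
ply 3, O at XXO/O../.X. | (1,1)=+1→XXO/OO./.X.*; (1,2)=-1→XXO/O.O/.X.; (2,0)=-1→XXO/O../OX.; (2,2)=-1→XXO/O../.XO
ply 4: XXO/OO./.X. is terminal -1 (X); from X.O/.../.X. depth 6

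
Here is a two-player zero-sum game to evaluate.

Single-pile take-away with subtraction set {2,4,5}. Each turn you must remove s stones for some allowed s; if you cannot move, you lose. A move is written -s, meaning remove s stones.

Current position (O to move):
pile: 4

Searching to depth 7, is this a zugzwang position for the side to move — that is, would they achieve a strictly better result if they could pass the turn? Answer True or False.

p1 O@[4]: -2[2]-1 -4[0]+1*
p2 X@[0] terminal -1; root [4] d7
pass branch (X moves first from the same position):
  | p1 X@[4]: -2[2]-1 -4[0]+1*
  | p2 O@[0] terminal -1; root [4] d7
O moving scores +1; O passing scores -1

zugzwang(4, O) = False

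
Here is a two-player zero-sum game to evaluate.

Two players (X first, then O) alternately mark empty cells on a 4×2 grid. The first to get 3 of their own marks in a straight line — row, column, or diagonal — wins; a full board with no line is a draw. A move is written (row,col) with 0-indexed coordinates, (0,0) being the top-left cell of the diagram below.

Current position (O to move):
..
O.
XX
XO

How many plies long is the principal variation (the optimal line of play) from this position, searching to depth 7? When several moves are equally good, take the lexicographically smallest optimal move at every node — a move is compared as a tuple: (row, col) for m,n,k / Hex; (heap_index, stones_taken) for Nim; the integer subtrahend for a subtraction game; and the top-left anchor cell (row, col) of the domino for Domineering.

PV length from [../O./XX/XO]: 3 plies

p1 O@[../O./XX/XO]: (0,0)[O./O./XX/XO]+0* (0,1)[.O/O./XX/XO]+0 (1,1)[../OO/XX/XO]+0
p2 X@[O./O./XX/XO]: (0,1)[OX/O./XX/XO]+0* (1,1)[O./OX/XX/XO]+0
p3 O@[OX/O./XX/XO]: (1,1)[OX/OO/XX/XO]+0*
p4 X@[OX/OO/XX/XO] terminal +0; root [../O./XX/XO] d7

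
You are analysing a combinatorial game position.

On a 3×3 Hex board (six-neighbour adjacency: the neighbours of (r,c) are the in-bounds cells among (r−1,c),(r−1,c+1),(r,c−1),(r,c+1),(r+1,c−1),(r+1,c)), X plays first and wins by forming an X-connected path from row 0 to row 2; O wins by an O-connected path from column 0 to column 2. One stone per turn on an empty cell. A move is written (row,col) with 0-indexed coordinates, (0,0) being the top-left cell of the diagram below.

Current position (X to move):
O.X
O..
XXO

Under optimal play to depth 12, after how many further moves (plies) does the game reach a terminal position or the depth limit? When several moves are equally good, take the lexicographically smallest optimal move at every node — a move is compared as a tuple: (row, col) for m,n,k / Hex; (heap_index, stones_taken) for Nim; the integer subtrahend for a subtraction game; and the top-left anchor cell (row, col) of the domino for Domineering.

PV length from [O.X/O../XXO]: 3 plies

ply 1, X at O.X/O../XXO | (0,1)=+1→OXX/O../XXO*; (1,1)=+1→O.X/OX./XXO; (1,2)=+1→O.X/O.X/XXO
ply 2, O at OXX/O../XXO | (1,1)=-1→OXX/OO./XXO*; (1,2)=-1→OXX/O.O/XXO
ply 3, X at OXX/OO./XXO | (1,2)=+1→OXX/OOX/XXO*
ply 4: OXX/OOX/XXO is terminal -1 (O); from O.X/O../XXO depth 12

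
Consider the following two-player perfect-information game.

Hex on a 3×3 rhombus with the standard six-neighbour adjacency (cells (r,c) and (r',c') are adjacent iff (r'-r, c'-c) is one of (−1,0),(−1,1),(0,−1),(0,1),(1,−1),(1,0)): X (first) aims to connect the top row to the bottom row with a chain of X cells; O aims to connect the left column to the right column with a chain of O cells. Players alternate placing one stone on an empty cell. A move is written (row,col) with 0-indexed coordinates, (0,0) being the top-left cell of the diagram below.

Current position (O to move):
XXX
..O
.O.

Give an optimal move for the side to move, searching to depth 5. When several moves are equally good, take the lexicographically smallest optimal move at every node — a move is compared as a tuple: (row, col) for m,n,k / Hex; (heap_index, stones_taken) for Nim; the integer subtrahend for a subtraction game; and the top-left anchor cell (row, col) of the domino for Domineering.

p1 O@[XXX/..O/.O.]: (1,0)[XXX/O.O/.O.]+1* (1,1)[XXX/.OO/.O.]+1 (2,0)[XXX/..O/OO.]+1 (2,2)[XXX/..O/.OO]-1
p2 X@[XXX/O.O/.O.]: (1,1)[XXX/OXO/.O.]-1* (2,0)[XXX/O.O/XO.]-1 (2,2)[XXX/O.O/.OX]-1
p3 O@[XXX/OXO/.O.]: (2,0)[XXX/OXO/OO.]+1* (2,2)[XXX/OXO/.OO]-1
p4 X@[XXX/OXO/OO.] terminal -1; root [XXX/..O/.O.] d5

O's best at [XXX/..O/.O.]: (1,0)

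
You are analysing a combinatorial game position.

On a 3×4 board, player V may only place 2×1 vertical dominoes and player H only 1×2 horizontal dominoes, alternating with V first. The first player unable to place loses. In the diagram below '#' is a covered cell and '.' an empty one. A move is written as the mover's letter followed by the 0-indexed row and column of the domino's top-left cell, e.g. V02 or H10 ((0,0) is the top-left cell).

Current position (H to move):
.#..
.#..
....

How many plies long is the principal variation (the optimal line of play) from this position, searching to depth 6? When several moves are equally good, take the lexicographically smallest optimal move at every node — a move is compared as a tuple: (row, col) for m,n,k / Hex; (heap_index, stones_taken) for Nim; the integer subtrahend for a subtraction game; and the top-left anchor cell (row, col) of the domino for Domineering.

ply 1, H at .#../.#../.... | H02=-1→.###/.#../....; H12=+1→.#../.###/....*; H20=-1→.#../.#../##..; H21=-1→.#../.#../.##.; H22=-1→.#../.#../..##
ply 2, V at .#../.###/.... | V00=-1→##../####/....*; V10=-1→.#../####/#...
ply 3, H at ##../####/.... | H02=+1→####/####/....*; H20=+1→##../####/##..; H21=+1→##../####/.##.; H22=+1→##../####/..##
ply 4: ####/####/.... is terminal -1 (V); from .#../.#../.... depth 6

PV length from [.#../.#../....]: 3 plies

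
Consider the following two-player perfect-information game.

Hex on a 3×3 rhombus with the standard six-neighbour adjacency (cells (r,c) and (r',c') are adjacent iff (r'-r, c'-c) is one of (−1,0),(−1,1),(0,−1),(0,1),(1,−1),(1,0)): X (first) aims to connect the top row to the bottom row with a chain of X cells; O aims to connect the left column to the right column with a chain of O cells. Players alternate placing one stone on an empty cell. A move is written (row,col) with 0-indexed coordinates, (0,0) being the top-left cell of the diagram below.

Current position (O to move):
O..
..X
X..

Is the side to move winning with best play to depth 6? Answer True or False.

O winning at [O../..X/X..]: False

[O../..X/X..] O move#1: (0,1):-1/OO./..X/X..*, (0,2):-1/O.O/..X/X.., (1,0):-1/O../O.X/X.., (1,1):-1/O../.OX/X.., (2,1):-1/O../..X/XO., (2,2):-1/O../..X/X.O
[OO./..X/X..] X move#2: (0,2):+1/OOX/..X/X..*, (1,0):-1/OO./X.X/X.., (1,1):-1/OO./.XX/X.., (2,1):-1/OO./..X/XX., (2,2):-1/OO./..X/X.X
[OOX/..X/X..] O move#3: (1,0):-1/OOX/O.X/X..*, (1,1):-1/OOX/.OX/X.., (2,1):-1/OOX/..X/XO., (2,2):-1/OOX/..X/X.O
[OOX/O.X/X..] X move#4: (1,1):+1/OOX/OXX/X..*, (2,1):+1/OOX/O.X/XX., (2,2):+1/OOX/O.X/X.X
[OOX/OXX/X..] end (terminal -1, O#5); searched O../..X/X.. to 6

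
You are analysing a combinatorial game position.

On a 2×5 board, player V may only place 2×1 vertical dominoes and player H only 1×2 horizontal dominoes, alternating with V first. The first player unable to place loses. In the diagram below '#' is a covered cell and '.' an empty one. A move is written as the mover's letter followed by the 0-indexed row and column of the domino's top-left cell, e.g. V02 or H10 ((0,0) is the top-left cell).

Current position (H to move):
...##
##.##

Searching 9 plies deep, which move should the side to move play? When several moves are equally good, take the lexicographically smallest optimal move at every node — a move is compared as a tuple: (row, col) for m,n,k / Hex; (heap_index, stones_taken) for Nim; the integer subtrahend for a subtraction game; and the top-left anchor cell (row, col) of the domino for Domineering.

[...##/##.##] H move#1: H00:-1/##.##/##.##, H01:+1/.####/##.##*
[.####/##.##] end (terminal -1, V#2); searched ...##/##.## to 9

H's best at [...##/##.##]: H01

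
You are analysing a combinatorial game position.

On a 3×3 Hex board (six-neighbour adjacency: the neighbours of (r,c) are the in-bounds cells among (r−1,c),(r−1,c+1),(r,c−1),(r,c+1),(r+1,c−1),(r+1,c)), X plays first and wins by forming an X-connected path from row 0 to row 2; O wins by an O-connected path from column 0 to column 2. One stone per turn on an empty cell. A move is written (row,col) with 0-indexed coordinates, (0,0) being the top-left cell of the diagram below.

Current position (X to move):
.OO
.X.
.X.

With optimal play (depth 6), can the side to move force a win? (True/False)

ply 1, X at .OO/.X./.X. | (0,0)=-1→XOO/.X./.X.*; (1,0)=-1→.OO/XX./.X.; (1,2)=-1→.OO/.XX/.X.; (2,0)=-1→.OO/.X./XX.; (2,2)=-1→.OO/.X./.XX
ply 2, O at XOO/.X./.X. | (1,0)=+1→XOO/OX./.X.*; (1,2)=-1→XOO/.XO/.X.; (2,0)=-1→XOO/.X./OX.; (2,2)=-1→XOO/.X./.XO
ply 3: XOO/OX./.X. is terminal -1 (X); from .OO/.X./.X. depth 6

X winning at [.OO/.X./.X.]: False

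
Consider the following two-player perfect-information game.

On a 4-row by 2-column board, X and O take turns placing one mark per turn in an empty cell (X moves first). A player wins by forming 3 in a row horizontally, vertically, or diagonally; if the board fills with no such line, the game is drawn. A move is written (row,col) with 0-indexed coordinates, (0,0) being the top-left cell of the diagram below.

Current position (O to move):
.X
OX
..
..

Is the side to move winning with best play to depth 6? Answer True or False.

p1 O@[.X/OX/../..]: (0,0)[OX/OX/../..]-1 (2,0)[.X/OX/O./..]-1 (2,1)[.X/OX/.O/..]+0* (3,0)[.X/OX/../O.]-1 (3,1)[.X/OX/../.O]-1
p2 X@[.X/OX/.O/..]: (0,0)[XX/OX/.O/..]+0* (2,0)[.X/OX/XO/..]+0 (3,0)[.X/OX/.O/X.]+0 (3,1)[.X/OX/.O/.X]-1
p3 O@[XX/OX/.O/..]: (2,0)[XX/OX/OO/..]+0* (3,0)[XX/OX/.O/O.]+0 (3,1)[XX/OX/.O/.O]+0
p4 X@[XX/OX/OO/..]: (3,0)[XX/OX/OO/X.]+0* (3,1)[XX/OX/OO/.X]-1
p5 O@[XX/OX/OO/X.]: (3,1)[XX/OX/OO/XO]+0*
p6 X@[XX/OX/OO/XO] terminal +0; root [.X/OX/../..] d6

O winning at [.X/OX/../..]: False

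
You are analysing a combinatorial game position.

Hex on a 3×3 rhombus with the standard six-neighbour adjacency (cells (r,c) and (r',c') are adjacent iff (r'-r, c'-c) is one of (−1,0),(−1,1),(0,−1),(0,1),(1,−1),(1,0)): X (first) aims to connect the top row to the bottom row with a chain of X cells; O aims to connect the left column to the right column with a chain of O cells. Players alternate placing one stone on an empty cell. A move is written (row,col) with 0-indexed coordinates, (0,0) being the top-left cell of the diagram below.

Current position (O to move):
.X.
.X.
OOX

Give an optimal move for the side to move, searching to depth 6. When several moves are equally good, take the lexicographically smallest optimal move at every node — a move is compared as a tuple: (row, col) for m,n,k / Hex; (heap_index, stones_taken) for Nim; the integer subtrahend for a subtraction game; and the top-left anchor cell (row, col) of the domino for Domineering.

[.X./.X./OOX] O move#1: (0,0):-1/OX./.X./OOX, (0,2):-1/.XO/.X./OOX, (1,0):-1/.X./OX./OOX, (1,2):+1/.X./.XO/OOX*
[.X./.XO/OOX] end (terminal -1, X#2); searched .X./.X./OOX to 6

O's best at [.X./.X./OOX]: (1,2)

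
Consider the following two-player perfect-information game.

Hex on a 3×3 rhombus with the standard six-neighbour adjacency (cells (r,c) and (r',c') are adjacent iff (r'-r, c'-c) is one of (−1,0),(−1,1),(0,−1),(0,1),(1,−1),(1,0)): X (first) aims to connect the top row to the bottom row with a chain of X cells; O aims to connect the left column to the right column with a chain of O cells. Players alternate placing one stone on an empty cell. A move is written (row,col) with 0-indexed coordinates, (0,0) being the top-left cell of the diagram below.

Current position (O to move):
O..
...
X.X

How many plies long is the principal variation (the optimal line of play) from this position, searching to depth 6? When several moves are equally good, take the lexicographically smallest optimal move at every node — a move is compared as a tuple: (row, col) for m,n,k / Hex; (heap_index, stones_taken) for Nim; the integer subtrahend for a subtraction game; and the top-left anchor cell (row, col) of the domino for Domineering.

PV length from [O../.../X.X]: 5 plies

ply 1, O at O../.../X.X | (0,1)=-1→OO./.../X.X; (0,2)=-1→O.O/.../X.X; (1,0)=-1→O../O../X.X; (1,1)=+1→O../.O./X.X*; (1,2)=-1→O../..O/X.X; (2,1)=-1→O../.../XOX
ply 2, X at O../.O./X.X | (0,1)=-1→OX./.O./X.X*; (0,2)=-1→O.X/.O./X.X; (1,0)=-1→O../XO./X.X; (1,2)=-1→O../.OX/X.X; (2,1)=-1→O../.O./XXX
ply 3, O at OX./.O./X.X | (0,2)=-1→OXO/.O./X.X; (1,0)=+1→OX./OO./X.X*; (1,2)=-1→OX./.OO/X.X; (2,1)=-1→OX./.O./XOX
ply 4, X at OX./OO./X.X | (0,2)=-1→OXX/OO./X.X*; (1,2)=-1→OX./OOX/X.X; (2,1)=-1→OX./OO./XXX
ply 5, O at OXX/OO./X.X | (1,2)=+1→OXX/OOO/X.X*; (2,1)=-1→OXX/OO./XOX
ply 6: OXX/OOO/X.X is terminal -1 (X); from O../.../X.X depth 6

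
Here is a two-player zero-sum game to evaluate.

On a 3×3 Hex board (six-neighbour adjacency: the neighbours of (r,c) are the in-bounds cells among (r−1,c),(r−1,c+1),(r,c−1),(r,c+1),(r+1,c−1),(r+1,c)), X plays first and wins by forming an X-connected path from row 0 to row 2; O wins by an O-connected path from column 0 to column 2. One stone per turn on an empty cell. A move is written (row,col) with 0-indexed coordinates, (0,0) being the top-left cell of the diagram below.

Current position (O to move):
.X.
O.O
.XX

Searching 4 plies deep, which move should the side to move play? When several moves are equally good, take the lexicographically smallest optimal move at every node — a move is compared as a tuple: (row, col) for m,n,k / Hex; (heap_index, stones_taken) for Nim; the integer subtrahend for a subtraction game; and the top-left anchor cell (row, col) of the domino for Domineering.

ply 1, O at .X./O.O/.XX | (0,0)=-1→OX./O.O/.XX; (0,2)=-1→.XO/O.O/.XX; (1,1)=+1→.X./OOO/.XX*; (2,0)=-1→.X./O.O/OXX
ply 2: .X./OOO/.XX is terminal -1 (X); from .X./O.O/.XX depth 4

O's best at [.X./O.O/.XX]: (1,1)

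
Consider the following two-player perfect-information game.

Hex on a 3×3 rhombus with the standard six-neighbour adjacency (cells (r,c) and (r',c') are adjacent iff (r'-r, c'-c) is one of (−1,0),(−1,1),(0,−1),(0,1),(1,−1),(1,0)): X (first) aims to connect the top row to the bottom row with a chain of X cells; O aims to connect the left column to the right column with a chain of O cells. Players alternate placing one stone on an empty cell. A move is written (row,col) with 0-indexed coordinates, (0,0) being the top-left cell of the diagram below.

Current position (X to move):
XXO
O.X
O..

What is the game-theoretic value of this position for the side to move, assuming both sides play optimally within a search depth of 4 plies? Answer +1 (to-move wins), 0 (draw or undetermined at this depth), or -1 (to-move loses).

p1 X@[XXO/O.X/O..]: (1,1)[XXO/OXX/O..]+1* (2,1)[XXO/O.X/OX.]-1 (2,2)[XXO/O.X/O.X]-1
p2 O@[XXO/OXX/O..]: (2,1)[XXO/OXX/OO.]-1* (2,2)[XXO/OXX/O.O]-1
p3 X@[XXO/OXX/OO.]: (2,2)[XXO/OXX/OOX]+1*
p4 O@[XXO/OXX/OOX] terminal -1; root [XXO/O.X/O..] d4

value(XXO/O.X/O.., X) = +1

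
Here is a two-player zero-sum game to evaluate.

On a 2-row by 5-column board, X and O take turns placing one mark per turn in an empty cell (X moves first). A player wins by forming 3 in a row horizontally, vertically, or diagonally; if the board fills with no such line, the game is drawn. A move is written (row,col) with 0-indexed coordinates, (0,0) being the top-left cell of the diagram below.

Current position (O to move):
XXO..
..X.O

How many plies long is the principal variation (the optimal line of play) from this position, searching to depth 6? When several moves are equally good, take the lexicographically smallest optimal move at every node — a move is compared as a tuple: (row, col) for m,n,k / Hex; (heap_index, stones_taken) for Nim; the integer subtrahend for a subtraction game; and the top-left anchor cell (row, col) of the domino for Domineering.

PV length from [XXO../..X.O]: 5 plies

p1 O@[XXO../..X.O]: (0,3)[XXOO./..X.O]+0* (0,4)[XXO.O/..X.O]+0 (1,0)[XXO../O.X.O]+0 (1,1)[XXO../.OX.O]+0 (1,3)[XXO../..XOO]+0
p2 X@[XXOO./..X.O]: (0,4)[XXOOX/..X.O]+0* (1,0)[XXOO./X.X.O]-1 (1,1)[XXOO./.XX.O]-1 (1,3)[XXOO./..XXO]-1
p3 O@[XXOOX/..X.O]: (1,0)[XXOOX/O.X.O]+0* (1,1)[XXOOX/.OX.O]+0 (1,3)[XXOOX/..XOO]+0
p4 X@[XXOOX/O.X.O]: (1,1)[XXOOX/OXX.O]+0* (1,3)[XXOOX/O.XXO]+0
p5 O@[XXOOX/OXX.O]: (1,3)[XXOOX/OXXOO]+0*
p6 X@[XXOOX/OXXOO] terminal +0; root [XXO../..X.O] d6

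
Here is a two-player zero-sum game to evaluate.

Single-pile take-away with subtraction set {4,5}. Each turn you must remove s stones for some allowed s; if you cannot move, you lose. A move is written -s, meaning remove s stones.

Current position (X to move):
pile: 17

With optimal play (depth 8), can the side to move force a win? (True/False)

X winning at [17]: True

p1 X@[17]: -4[13]-1 -5[12]+1*
p2 O@[12]: -4[8]-1* -5[7]-1
p3 X@[8]: -4[4]-1 -5[3]+1*
p4 O@[3] terminal -1; root [17] d8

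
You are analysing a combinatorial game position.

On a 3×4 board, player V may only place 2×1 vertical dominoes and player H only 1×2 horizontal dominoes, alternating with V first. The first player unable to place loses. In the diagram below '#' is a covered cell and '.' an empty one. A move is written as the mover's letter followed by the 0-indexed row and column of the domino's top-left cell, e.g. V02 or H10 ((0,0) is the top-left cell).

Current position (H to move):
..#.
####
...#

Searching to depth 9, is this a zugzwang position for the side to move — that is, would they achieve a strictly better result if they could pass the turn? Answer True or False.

p1 H@[..#./####/...#]: H00[###./####/...#]+1* H20[..#./####/##.#]+1 H21[..#./####/.###]+1
p2 V@[###./####/...#] terminal -1; root [..#./####/...#] d9
if H skipped the turn, V would face:
~ p1 V@[..#./####/...#] terminal -1; root [..#./####/...#] d9
compare (H): move=+1 vs pass=+1

zugzwang(..#./####/...#, H) = False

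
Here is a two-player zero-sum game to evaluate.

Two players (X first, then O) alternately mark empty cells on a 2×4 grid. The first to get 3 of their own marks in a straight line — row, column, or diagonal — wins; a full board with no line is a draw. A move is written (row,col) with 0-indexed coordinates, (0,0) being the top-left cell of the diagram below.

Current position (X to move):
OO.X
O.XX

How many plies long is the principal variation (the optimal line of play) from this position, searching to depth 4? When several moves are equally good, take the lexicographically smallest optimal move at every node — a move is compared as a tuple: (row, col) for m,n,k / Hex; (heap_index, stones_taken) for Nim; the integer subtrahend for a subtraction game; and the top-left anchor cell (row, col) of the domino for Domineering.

PV length from [OO.X/O.XX]: 1 ply

ply 1, X at OO.X/O.XX | (0,2)=+0→OOXX/O.XX; (1,1)=+1→OO.X/OXXX*
ply 2: OO.X/OXXX is terminal -1 (O); from OO.X/O.XX depth 4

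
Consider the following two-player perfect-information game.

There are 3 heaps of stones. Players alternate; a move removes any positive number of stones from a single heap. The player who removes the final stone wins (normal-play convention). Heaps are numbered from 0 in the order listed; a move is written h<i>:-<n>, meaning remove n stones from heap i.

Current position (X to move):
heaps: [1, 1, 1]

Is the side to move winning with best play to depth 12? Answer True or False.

X winning at [(1,1,1)]: True

p1 X@[(1,1,1)]: h0:-1[(0,1,1)]+1* h1:-1[(1,0,1)]+1 h2:-1[(1,1,0)]+1
p2 O@[(0,1,1)]: h1:-1[(0,0,1)]-1* h2:-1[(0,1,0)]-1
p3 X@[(0,0,1)]: h2:-1[(0,0,0)]+1*
p4 O@[(0,0,0)] terminal -1; root [(1,1,1)] d12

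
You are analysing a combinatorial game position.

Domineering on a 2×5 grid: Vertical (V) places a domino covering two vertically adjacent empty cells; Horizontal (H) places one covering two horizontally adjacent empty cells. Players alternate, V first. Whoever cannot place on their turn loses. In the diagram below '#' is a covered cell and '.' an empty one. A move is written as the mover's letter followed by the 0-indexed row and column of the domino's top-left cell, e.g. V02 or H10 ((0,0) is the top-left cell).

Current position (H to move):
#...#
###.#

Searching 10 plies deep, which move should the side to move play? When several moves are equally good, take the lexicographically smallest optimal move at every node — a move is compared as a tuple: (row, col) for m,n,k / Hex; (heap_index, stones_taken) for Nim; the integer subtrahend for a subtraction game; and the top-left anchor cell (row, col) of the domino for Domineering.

H's best at [#...#/###.#]: H02

ply 1, H at #...#/###.# | H01=-1→###.#/###.#; H02=+1→#.###/###.#*
ply 2: #.###/###.# is terminal -1 (V); from #...#/###.# depth 10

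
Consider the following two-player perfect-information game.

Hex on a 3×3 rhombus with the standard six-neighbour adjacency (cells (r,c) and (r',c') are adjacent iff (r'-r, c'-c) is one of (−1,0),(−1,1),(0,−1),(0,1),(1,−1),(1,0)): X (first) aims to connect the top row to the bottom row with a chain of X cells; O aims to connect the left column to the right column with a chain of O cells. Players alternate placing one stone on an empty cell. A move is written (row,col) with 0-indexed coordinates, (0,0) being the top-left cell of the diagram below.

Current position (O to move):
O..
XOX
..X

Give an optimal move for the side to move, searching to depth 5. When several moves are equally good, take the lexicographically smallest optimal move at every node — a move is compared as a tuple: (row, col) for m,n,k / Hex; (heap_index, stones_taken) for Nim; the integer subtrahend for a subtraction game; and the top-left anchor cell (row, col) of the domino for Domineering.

O's best at [O../XOX/..X]: (0,2)

p1 O@[O../XOX/..X]: (0,1)[OO./XOX/..X]-1 (0,2)[O.O/XOX/..X]+1* (2,0)[O../XOX/O.X]-1 (2,1)[O../XOX/.OX]-1
p2 X@[O.O/XOX/..X]: (0,1)[OXO/XOX/..X]-1* (2,0)[O.O/XOX/X.X]-1 (2,1)[O.O/XOX/.XX]-1
p3 O@[OXO/XOX/..X]: (2,0)[OXO/XOX/O.X]+1* (2,1)[OXO/XOX/.OX]-1
p4 X@[OXO/XOX/O.X] terminal -1; root [O../XOX/..X] d5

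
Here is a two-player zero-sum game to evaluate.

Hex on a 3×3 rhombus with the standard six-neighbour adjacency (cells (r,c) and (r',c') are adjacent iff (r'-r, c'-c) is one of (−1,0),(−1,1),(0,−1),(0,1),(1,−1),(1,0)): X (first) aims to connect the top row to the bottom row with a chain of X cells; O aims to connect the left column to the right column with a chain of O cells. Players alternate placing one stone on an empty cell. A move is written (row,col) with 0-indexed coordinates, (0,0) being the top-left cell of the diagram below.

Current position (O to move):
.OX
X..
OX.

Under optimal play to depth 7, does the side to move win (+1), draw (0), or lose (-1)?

ply 1, O at .OX/X../OX. | (0,0)=-1→OOX/X../OX.*; (1,1)=-1→.OX/XO./OX.; (1,2)=-1→.OX/X.O/OX.; (2,2)=-1→.OX/X../OXO
ply 2, X at OOX/X../OX. | (1,1)=+1→OOX/XX./OX.*; (1,2)=+1→OOX/X.X/OX.; (2,2)=+1→OOX/X../OXX
ply 3: OOX/XX./OX. is terminal -1 (O); from .OX/X../OX. depth 7

value(.OX/X../OX., O) = -1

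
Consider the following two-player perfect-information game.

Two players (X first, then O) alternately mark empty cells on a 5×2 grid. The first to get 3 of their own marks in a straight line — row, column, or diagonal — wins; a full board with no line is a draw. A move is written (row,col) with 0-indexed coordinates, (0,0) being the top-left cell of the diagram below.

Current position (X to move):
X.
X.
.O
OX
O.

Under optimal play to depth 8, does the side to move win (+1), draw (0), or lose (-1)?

value(X./X./.O/OX/O., X) = +1

ply 1, X at X./X./.O/OX/O. | (0,1)=-1→XX/X./.O/OX/O.; (1,1)=-1→X./XX/.O/OX/O.; (2,0)=+1→X./X./XO/OX/O.*; (4,1)=-1→X./X./.O/OX/OX
ply 2: X./X./XO/OX/O. is terminal -1 (O); from X./X./.O/OX/O. depth 8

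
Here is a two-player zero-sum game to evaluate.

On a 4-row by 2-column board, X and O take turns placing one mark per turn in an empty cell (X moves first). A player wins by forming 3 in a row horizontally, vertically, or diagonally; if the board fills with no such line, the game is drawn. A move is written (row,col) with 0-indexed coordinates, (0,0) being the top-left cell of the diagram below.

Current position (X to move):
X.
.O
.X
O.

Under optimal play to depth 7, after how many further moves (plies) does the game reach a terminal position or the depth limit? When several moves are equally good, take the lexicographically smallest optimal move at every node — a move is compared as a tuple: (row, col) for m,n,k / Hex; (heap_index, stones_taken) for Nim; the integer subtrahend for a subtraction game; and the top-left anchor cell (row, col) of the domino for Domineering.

PV length from [X./.O/.X/O.]: 4 plies

p1 X@[X./.O/.X/O.]: (0,1)[XX/.O/.X/O.]+0* (1,0)[X./XO/.X/O.]+0 (2,0)[X./.O/XX/O.]+0 (3,1)[X./.O/.X/OX]+0
p2 O@[XX/.O/.X/O.]: (1,0)[XX/OO/.X/O.]+0* (2,0)[XX/.O/OX/O.]+0 (3,1)[XX/.O/.X/OO]+0
p3 X@[XX/OO/.X/O.]: (2,0)[XX/OO/XX/O.]+0* (3,1)[XX/OO/.X/OX]-1
p4 O@[XX/OO/XX/O.]: (3,1)[XX/OO/XX/OO]+0*
p5 X@[XX/OO/XX/OO] terminal +0; root [X./.O/.X/O.] d7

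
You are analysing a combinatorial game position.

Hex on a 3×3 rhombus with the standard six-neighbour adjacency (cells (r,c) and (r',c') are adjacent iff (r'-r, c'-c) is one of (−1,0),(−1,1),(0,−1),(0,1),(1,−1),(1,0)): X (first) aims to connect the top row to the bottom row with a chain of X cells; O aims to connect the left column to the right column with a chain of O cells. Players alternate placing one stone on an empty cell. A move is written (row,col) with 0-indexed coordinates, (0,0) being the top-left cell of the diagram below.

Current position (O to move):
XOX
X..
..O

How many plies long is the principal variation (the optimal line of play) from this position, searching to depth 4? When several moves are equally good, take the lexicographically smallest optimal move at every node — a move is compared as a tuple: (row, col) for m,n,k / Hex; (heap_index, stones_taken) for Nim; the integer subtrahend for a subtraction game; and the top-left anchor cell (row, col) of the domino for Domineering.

PV length from [XOX/X../..O]: 4 plies

ply 1, O at XOX/X../..O | (1,1)=-1→XOX/XO./..O*; (1,2)=-1→XOX/X.O/..O; (2,0)=-1→XOX/X../O.O; (2,1)=-1→XOX/X../.OO
ply 2, X at XOX/XO./..O | (1,2)=+1→XOX/XOX/..O*; (2,0)=+1→XOX/XO./X.O; (2,1)=+1→XOX/XO./.XO
ply 3, O at XOX/XOX/..O | (2,0)=-1→XOX/XOX/O.O*; (2,1)=-1→XOX/XOX/.OO
ply 4, X at XOX/XOX/O.O | (2,1)=+1→XOX/XOX/OXO*
ply 5: XOX/XOX/OXO is terminal -1 (O); from XOX/X../..O depth 4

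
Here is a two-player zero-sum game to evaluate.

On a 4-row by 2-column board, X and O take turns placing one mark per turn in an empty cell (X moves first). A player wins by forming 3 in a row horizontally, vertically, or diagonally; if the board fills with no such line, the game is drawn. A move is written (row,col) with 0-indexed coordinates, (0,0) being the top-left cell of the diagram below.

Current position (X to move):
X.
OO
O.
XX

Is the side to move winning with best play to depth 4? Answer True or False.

X winning at [X./OO/O./XX]: False

[X./OO/O./XX] X move#1: (0,1):+0/XX/OO/O./XX*, (2,1):+0/X./OO/OX/XX
[XX/OO/O./XX] O move#2: (2,1):+0/XX/OO/OO/XX*
[XX/OO/OO/XX] end (terminal +0, X#3); searched X./OO/O./XX to 4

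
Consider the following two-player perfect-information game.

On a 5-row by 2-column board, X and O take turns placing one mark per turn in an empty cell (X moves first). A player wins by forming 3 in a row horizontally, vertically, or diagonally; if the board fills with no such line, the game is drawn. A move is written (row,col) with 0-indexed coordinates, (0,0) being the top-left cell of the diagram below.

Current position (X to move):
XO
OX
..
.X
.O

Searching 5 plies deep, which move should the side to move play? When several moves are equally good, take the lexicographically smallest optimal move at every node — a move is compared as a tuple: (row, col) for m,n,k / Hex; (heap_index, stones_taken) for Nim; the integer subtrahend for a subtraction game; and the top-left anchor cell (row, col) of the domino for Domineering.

X's best at [XO/OX/../.X/.O]: (2,1)

[XO/OX/../.X/.O] X move#1: (2,0):+0/XO/OX/X./.X/.O, (2,1):+1/XO/OX/.X/.X/.O*, (3,0):+0/XO/OX/../XX/.O, (4,0):+0/XO/OX/../.X/XO
[XO/OX/.X/.X/.O] end (terminal -1, O#2); searched XO/OX/../.X/.O to 5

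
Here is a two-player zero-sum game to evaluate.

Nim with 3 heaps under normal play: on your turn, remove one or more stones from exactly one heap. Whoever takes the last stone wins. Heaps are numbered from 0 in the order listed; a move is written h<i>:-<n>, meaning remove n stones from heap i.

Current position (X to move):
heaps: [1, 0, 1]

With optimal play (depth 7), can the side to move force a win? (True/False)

X winning at [(1,0,1)]: False

p1 X@[(1,0,1)]: h0:-1[(0,0,1)]-1* h2:-1[(1,0,0)]-1
p2 O@[(0,0,1)]: h2:-1[(0,0,0)]+1*
p3 X@[(0,0,0)] terminal -1; root [(1,0,1)] d7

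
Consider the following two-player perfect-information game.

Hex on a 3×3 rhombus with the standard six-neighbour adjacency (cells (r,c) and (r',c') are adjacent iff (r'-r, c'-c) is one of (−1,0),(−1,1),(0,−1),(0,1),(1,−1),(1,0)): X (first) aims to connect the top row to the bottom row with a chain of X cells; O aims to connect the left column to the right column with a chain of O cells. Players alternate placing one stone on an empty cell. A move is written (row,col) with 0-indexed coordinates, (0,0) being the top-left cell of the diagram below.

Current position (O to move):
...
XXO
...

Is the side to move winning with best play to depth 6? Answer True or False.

[.../XXO/...] O move#1: (0,0):-1/O../XXO/...*, (0,1):-1/.O./XXO/..., (0,2):-1/..O/XXO/..., (2,0):-1/.../XXO/O.., (2,1):-1/.../XXO/.O., (2,2):-1/.../XXO/..O
[O../XXO/...] X move#2: (0,1):+1/OX./XXO/...*, (0,2):+1/O.X/XXO/..., (2,0):+1/O../XXO/X.., (2,1):+1/O../XXO/.X., (2,2):+1/O../XXO/..X
[OX./XXO/...] O move#3: (0,2):-1/OXO/XXO/...*, (2,0):-1/OX./XXO/O.., (2,1):-1/OX./XXO/.O., (2,2):-1/OX./XXO/..O
[OXO/XXO/...] X move#4: (2,0):+1/OXO/XXO/X..*, (2,1):+1/OXO/XXO/.X., (2,2):+1/OXO/XXO/..X
[OXO/XXO/X..] end (terminal -1, O#5); searched .../XXO/... to 6

O winning at [.../XXO/...]: False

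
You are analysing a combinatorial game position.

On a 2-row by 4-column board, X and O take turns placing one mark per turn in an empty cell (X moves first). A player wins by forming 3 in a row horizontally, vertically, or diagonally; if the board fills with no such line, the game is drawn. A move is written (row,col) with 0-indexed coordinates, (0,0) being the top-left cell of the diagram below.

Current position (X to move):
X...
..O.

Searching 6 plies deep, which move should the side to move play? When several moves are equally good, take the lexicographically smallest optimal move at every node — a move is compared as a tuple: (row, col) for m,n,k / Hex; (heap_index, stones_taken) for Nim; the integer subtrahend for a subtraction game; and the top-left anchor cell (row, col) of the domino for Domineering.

X's best at [X.../..O.]: (0,1)

[X.../..O.] X move#1: (0,1):+0/XX../..O.*, (0,2):+0/X.X./..O., (0,3):-1/X..X/..O., (1,0):+0/X.../X.O., (1,1):+0/X.../.XO., (1,3):+0/X.../..OX
[XX../..O.] O move#2: (0,2):+0/XXO./..O.*, (0,3):-1/XX.O/..O., (1,0):-1/XX../O.O., (1,1):-1/XX../.OO., (1,3):-1/XX../..OO
[XXO./..O.] X move#3: (0,3):-1/XXOX/..O., (1,0):+0/XXO./X.O.*, (1,1):+0/XXO./.XO., (1,3):+0/XXO./..OX
[XXO./X.O.] O move#4: (0,3):+0/XXOO/X.O.*, (1,1):+0/XXO./XOO., (1,3):+0/XXO./X.OO
[XXOO/X.O.] X move#5: (1,1):+0/XXOO/XXO.*, (1,3):+0/XXOO/X.OX
[XXOO/XXO.] O move#6: (1,3):+0/XXOO/XXOO*
[XXOO/XXOO] end (terminal +0, X#7); searched X.../..O. to 6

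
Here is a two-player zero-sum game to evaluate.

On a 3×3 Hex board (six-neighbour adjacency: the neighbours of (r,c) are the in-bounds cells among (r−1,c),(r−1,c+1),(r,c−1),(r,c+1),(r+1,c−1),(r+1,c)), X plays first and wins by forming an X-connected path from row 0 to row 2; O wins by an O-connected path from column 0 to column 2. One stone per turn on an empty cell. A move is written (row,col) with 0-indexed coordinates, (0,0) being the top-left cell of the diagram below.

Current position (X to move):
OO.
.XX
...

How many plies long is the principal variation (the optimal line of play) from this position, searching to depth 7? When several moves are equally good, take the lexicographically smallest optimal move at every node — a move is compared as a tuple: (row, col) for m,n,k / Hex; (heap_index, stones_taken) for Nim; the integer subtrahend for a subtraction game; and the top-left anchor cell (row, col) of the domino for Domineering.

ply 1, X at OO./.XX/... | (0,2)=+1→OOX/.XX/...*; (1,0)=-1→OO./XXX/...; (2,0)=-1→OO./.XX/X..; (2,1)=-1→OO./.XX/.X.; (2,2)=-1→OO./.XX/..X
ply 2, O at OOX/.XX/... | (1,0)=-1→OOX/OXX/...*; (2,0)=-1→OOX/.XX/O..; (2,1)=-1→OOX/.XX/.O.; (2,2)=-1→OOX/.XX/..O
ply 3, X at OOX/OXX/... | (2,0)=+1→OOX/OXX/X..*; (2,1)=+1→OOX/OXX/.X.; (2,2)=+1→OOX/OXX/..X
ply 4: OOX/OXX/X.. is terminal -1 (O); from OO./.XX/... depth 7

PV length from [OO./.XX/...]: 3 plies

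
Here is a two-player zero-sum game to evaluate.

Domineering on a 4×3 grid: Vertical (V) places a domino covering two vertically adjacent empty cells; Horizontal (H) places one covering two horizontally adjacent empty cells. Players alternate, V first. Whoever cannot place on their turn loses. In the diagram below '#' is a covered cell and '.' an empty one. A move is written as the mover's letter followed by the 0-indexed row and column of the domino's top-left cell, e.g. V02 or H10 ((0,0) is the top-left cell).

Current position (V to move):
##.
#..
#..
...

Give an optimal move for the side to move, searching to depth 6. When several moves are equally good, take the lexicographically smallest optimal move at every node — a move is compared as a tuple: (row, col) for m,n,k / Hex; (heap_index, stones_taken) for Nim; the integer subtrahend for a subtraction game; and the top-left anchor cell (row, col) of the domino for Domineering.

V's best at [##./#../#../...]: V11

p1 V@[##./#../#../...]: V02[###/#.#/#../...]-1 V11[##./##./##./...]+1* V12[##./#.#/#.#/...]+1 V21[##./#../##./.#.]+1 V22[##./#../#.#/..#]+1
p2 H@[##./##./##./...]: H30[##./##./##./##.]-1* H31[##./##./##./.##]-1
p3 V@[##./##./##./##.]: V02[###/###/##./##.]+1* V12[##./###/###/##.]+1 V22[##./##./###/###]+1
p4 H@[###/###/##./##.] terminal -1; root [##./#../#../...] d6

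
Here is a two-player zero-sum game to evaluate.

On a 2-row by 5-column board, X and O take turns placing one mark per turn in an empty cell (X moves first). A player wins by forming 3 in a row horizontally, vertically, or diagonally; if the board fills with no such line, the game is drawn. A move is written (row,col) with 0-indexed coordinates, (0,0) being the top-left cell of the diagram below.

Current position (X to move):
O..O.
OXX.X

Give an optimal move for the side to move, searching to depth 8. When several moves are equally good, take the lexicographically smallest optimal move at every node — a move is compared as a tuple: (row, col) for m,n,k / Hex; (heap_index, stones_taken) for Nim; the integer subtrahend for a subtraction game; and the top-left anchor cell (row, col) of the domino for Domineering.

X's best at [O..O./OXX.X]: (1,3)

[O..O./OXX.X] X move#1: (0,1):+0/OX.O./OXX.X, (0,2):+0/O.XO./OXX.X, (0,4):+0/O..OX/OXX.X, (1,3):+1/O..O./OXXXX*
[O..O./OXXXX] end (terminal -1, O#2); searched O..O./OXX.X to 8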